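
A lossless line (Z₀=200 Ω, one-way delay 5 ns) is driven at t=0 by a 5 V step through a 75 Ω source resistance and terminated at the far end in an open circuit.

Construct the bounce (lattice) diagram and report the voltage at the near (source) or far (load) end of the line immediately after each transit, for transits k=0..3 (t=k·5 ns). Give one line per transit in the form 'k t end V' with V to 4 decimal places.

Γ_L=1.000000, Γ_S=-0.454545; launch V₁=5·200/275=3.636364
k=0 src: V=3.6364
k=1 load: inc=3.636364, refl=3.636364·1.000000=3.6364; V=0.000000+3.636364+3.636364=7.2727
k=2 src: inc=3.636364, refl=3.636364·-0.454545=-1.6529; V=3.636364+3.636364+-1.652893=5.6198
k=3 load: inc=-1.652893, refl=-1.652893·1.000000=-1.6529; V=7.272727+-1.652893+-1.652893=3.9669

0 0 source 3.6364
1 5 load 7.2727
2 10 source 5.6198
3 15 load 3.9669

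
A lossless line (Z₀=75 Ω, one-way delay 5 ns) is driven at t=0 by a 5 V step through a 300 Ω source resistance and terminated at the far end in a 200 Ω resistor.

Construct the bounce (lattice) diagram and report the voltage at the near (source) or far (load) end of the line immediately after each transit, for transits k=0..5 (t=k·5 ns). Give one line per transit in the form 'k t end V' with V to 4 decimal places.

Γ_L=0.454545, Γ_S=0.600000; launch V₁=5·75/375=1.000000
k=0 src: V=1.0000
k=1 load: inc=1.000000, refl=1.000000·0.454545=0.4545; V=0.000000+1.000000+0.454545=1.4545
k=2 src: inc=0.454545, refl=0.454545·0.600000=0.2727; V=1.000000+0.454545+0.272727=1.7273
k=3 load: inc=0.272727, refl=0.272727·0.454545=0.1240; V=1.454545+0.272727+0.123967=1.8512
k=4 src: inc=0.123967, refl=0.123967·0.600000=0.0744; V=1.727273+0.123967+0.074380=1.9256
k=5 load: inc=0.074380, refl=0.074380·0.454545=0.0338; V=1.851240+0.074380+0.033809=1.9594

0 0 source 1.0000
1 5 load 1.4545
2 10 source 1.7273
3 15 load 1.8512
4 20 source 1.9256
5 25 load 1.9594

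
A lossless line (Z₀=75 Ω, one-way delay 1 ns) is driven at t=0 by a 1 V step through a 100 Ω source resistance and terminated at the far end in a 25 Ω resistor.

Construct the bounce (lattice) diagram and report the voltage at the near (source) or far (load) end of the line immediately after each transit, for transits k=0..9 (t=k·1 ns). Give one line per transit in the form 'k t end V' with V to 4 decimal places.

Γ_L=-0.500000, Γ_S=0.142857; launch V₁=1·75/175=0.428571
k=0 src: V=0.4286
k=1 load: inc=0.428571, refl=0.428571·-0.500000=-0.2143; V=0.000000+0.428571+-0.214286=0.2143
k=2 src: inc=-0.214286, refl=-0.214286·0.142857=-0.0306; V=0.428571+-0.214286+-0.030612=0.1837
k=3 load: inc=-0.030612, refl=-0.030612·-0.500000=0.0153; V=0.214286+-0.030612+0.015306=0.1990
k=4 src: inc=0.015306, refl=0.015306·0.142857=0.0022; V=0.183673+0.015306+0.002187=0.2012
k=5 load: inc=0.002187, refl=0.002187·-0.500000=-0.0011; V=0.198980+0.002187+-0.001093=0.2001
k=6 src: inc=-0.001093, refl=-0.001093·0.142857=-0.0002; V=0.201166+-0.001093+-0.000156=0.1999
k=7 load: inc=-0.000156, refl=-0.000156·-0.500000=0.0001; V=0.200073+-0.000156+0.000078=0.2000
k=8 src: inc=0.000078, refl=0.000078·0.142857=0.0000; V=0.199917+0.000078+0.000011=0.2000
k=9 load: inc=0.000011, refl=0.000011·-0.500000=-0.0000; V=0.199995+0.000011+-0.000006=0.2000

0 0 source 0.4286
1 1 load 0.2143
2 2 source 0.1837
3 3 load 0.1990
4 4 source 0.2012
5 5 load 0.2001
6 6 source 0.1999
7 7 load 0.2000
8 8 source 0.2000
9 9 load 0.2000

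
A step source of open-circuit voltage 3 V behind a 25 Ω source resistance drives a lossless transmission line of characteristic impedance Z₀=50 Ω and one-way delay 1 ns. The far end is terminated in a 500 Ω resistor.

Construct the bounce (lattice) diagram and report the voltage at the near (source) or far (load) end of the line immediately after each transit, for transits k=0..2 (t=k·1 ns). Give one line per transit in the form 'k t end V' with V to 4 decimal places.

Γ_L=0.818182, Γ_S=-0.333333; launch V₁=3·50/75=2.000000
k=0 src: V=2.0000
k=1 load: inc=2.000000, refl=2.000000·0.818182=1.6364; V=0.000000+2.000000+1.636364=3.6364
k=2 src: inc=1.636364, refl=1.636364·-0.333333=-0.5455; V=2.000000+1.636364+-0.545455=3.0909

0 0 source 2.0000
1 1 load 3.6364
2 2 source 3.0909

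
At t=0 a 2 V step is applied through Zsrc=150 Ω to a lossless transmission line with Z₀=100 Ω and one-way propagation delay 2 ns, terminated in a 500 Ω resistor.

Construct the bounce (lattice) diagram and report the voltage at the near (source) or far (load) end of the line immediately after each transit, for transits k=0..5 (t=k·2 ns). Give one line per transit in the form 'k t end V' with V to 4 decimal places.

Γ_L=0.666667, Γ_S=0.200000; launch V₁=2·100/250=0.800000
k=0 src: V=0.8000
k=1 load: inc=0.800000, refl=0.800000·0.666667=0.5333; V=0.000000+0.800000+0.533333=1.3333
k=2 src: inc=0.533333, refl=0.533333·0.200000=0.1067; V=0.800000+0.533333+0.106667=1.4400
k=3 load: inc=0.106667, refl=0.106667·0.666667=0.0711; V=1.333333+0.106667+0.071111=1.5111
k=4 src: inc=0.071111, refl=0.071111·0.200000=0.0142; V=1.440000+0.071111+0.014222=1.5253
k=5 load: inc=0.014222, refl=0.014222·0.666667=0.0095; V=1.511111+0.014222+0.009481=1.5348

0 0 source 0.8000
1 2 load 1.3333
2 4 source 1.4400
3 6 load 1.5111
4 8 source 1.5253
5 10 load 1.5348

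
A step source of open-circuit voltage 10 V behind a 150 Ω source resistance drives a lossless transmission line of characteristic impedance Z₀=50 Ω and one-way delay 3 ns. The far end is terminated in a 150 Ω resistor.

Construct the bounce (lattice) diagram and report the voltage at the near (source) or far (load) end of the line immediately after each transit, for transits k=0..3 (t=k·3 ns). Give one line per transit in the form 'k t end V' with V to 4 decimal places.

Γ_L=0.500000, Γ_S=0.500000; launch V₁=10·50/200=2.500000
k=0 src: V=2.5000
k=1 load: inc=2.500000, refl=2.500000·0.500000=1.2500; V=0.000000+2.500000+1.250000=3.7500
k=2 src: inc=1.250000, refl=1.250000·0.500000=0.6250; V=2.500000+1.250000+0.625000=4.3750
k=3 load: inc=0.625000, refl=0.625000·0.500000=0.3125; V=3.750000+0.625000+0.312500=4.6875

0 0 source 2.5000
1 3 load 3.7500
2 6 source 4.3750
3 9 load 4.6875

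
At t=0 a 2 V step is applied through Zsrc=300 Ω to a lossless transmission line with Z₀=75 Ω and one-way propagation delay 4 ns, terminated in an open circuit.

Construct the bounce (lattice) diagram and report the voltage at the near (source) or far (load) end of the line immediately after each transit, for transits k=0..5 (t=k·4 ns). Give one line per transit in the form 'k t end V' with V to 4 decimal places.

Γ_L=1.000000, Γ_S=0.600000; launch V₁=2·75/375=0.400000
k=0 src: V=0.4000
k=1 load: inc=0.400000, refl=0.400000·1.000000=0.4000; V=0.000000+0.400000+0.400000=0.8000
k=2 src: inc=0.400000, refl=0.400000·0.600000=0.2400; V=0.400000+0.400000+0.240000=1.0400
k=3 load: inc=0.240000, refl=0.240000·1.000000=0.2400; V=0.800000+0.240000+0.240000=1.2800
k=4 src: inc=0.240000, refl=0.240000·0.600000=0.1440; V=1.040000+0.240000+0.144000=1.4240
k=5 load: inc=0.144000, refl=0.144000·1.000000=0.1440; V=1.280000+0.144000+0.144000=1.5680

0 0 source 0.4000
1 4 load 0.8000
2 8 source 1.0400
3 12 load 1.2800
4 16 source 1.4240
5 20 load 1.5680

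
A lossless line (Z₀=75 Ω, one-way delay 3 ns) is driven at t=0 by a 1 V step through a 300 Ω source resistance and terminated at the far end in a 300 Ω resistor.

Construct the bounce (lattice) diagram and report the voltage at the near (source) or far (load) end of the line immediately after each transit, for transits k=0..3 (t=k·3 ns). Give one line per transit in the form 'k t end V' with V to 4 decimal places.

Γ_L=0.600000, Γ_S=0.600000; launch V₁=1·75/375=0.200000
k=0 src: V=0.2000
k=1 load: inc=0.200000, refl=0.200000·0.600000=0.1200; V=0.000000+0.200000+0.120000=0.3200
k=2 src: inc=0.120000, refl=0.120000·0.600000=0.0720; V=0.200000+0.120000+0.072000=0.3920
k=3 load: inc=0.072000, refl=0.072000·0.600000=0.0432; V=0.320000+0.072000+0.043200=0.4352

0 0 source 0.2000
1 3 load 0.3200
2 6 source 0.3920
3 9 load 0.4352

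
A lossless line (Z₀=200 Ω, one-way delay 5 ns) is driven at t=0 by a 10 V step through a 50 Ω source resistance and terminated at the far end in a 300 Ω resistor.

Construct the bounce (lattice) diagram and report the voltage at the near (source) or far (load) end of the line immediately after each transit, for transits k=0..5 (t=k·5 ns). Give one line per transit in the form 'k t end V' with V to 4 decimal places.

0 0 source 8.0000
1 5 load 9.6000
2 10 source 8.6400
3 15 load 8.4480
4 20 source 8.5632
5 25 load 8.5862

Γ_L=0.200000, Γ_S=-0.600000; launch V₁=10·200/250=8.000000
k=0 src: V=8.0000
k=1 load: inc=8.000000, refl=8.000000·0.200000=1.6000; V=0.000000+8.000000+1.600000=9.6000
k=2 src: inc=1.600000, refl=1.600000·-0.600000=-0.9600; V=8.000000+1.600000+-0.960000=8.6400
k=3 load: inc=-0.960000, refl=-0.960000·0.200000=-0.1920; V=9.600000+-0.960000+-0.192000=8.4480
k=4 src: inc=-0.192000, refl=-0.192000·-0.600000=0.1152; V=8.640000+-0.192000+0.115200=8.5632
k=5 load: inc=0.115200, refl=0.115200·0.200000=0.0230; V=8.448000+0.115200+0.023040=8.5862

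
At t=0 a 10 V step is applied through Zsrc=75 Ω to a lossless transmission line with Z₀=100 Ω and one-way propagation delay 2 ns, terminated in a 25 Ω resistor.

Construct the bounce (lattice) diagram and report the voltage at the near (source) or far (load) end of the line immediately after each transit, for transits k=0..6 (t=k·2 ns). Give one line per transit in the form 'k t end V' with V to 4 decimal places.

Γ_L=-0.600000, Γ_S=-0.142857; launch V₁=10·100/175=5.714286
k=0 src: V=5.7143
k=1 load: inc=5.714286, refl=5.714286·-0.600000=-3.4286; V=0.000000+5.714286+-3.428571=2.2857
k=2 src: inc=-3.428571, refl=-3.428571·-0.142857=0.4898; V=5.714286+-3.428571+0.489796=2.7755
k=3 load: inc=0.489796, refl=0.489796·-0.600000=-0.2939; V=2.285714+0.489796+-0.293878=2.4816
k=4 src: inc=-0.293878, refl=-0.293878·-0.142857=0.0420; V=2.775510+-0.293878+0.041983=2.5236
k=5 load: inc=0.041983, refl=0.041983·-0.600000=-0.0252; V=2.481633+0.041983+-0.025190=2.4984
k=6 src: inc=-0.025190, refl=-0.025190·-0.142857=0.0036; V=2.523615+-0.025190+0.003599=2.5020

0 0 source 5.7143
1 2 load 2.2857
2 4 source 2.7755
3 6 load 2.4816
4 8 source 2.5236
5 10 load 2.4984
6 12 source 2.5020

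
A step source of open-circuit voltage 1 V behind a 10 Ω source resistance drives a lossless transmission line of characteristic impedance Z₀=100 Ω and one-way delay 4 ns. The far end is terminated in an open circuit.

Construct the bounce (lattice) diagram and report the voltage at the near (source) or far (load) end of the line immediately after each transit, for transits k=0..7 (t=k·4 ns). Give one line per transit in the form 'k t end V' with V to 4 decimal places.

Γ_L=1.000000, Γ_S=-0.818182; launch V₁=1·100/110=0.909091
k=0 src: V=0.9091
k=1 load: inc=0.909091, refl=0.909091·1.000000=0.9091; V=0.000000+0.909091+0.909091=1.8182
k=2 src: inc=0.909091, refl=0.909091·-0.818182=-0.7438; V=0.909091+0.909091+-0.743802=1.0744
k=3 load: inc=-0.743802, refl=-0.743802·1.000000=-0.7438; V=1.818182+-0.743802+-0.743802=0.3306
k=4 src: inc=-0.743802, refl=-0.743802·-0.818182=0.6086; V=1.074380+-0.743802+0.608565=0.9391
k=5 load: inc=0.608565, refl=0.608565·1.000000=0.6086; V=0.330579+0.608565+0.608565=1.5477
k=6 src: inc=0.608565, refl=0.608565·-0.818182=-0.4979; V=0.939144+0.608565+-0.497917=1.0498
k=7 load: inc=-0.497917, refl=-0.497917·1.000000=-0.4979; V=1.547708+-0.497917+-0.497917=0.5519

0 0 source 0.9091
1 4 load 1.8182
2 8 source 1.0744
3 12 load 0.3306
4 16 source 0.9391
5 20 load 1.5477
6 24 source 1.0498
7 28 load 0.5519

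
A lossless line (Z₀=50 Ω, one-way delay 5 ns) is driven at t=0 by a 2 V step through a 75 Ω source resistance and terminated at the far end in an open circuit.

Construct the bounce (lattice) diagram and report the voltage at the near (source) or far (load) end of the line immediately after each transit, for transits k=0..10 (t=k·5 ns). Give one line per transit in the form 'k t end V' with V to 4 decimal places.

Γ_L=1.000000, Γ_S=0.200000; launch V₁=2·50/125=0.800000
k=0 src: V=0.8000
k=1 load: inc=0.800000, refl=0.800000·1.000000=0.8000; V=0.000000+0.800000+0.800000=1.6000
k=2 src: inc=0.800000, refl=0.800000·0.200000=0.1600; V=0.800000+0.800000+0.160000=1.7600
k=3 load: inc=0.160000, refl=0.160000·1.000000=0.1600; V=1.600000+0.160000+0.160000=1.9200
k=4 src: inc=0.160000, refl=0.160000·0.200000=0.0320; V=1.760000+0.160000+0.032000=1.9520
k=5 load: inc=0.032000, refl=0.032000·1.000000=0.0320; V=1.920000+0.032000+0.032000=1.9840
k=6 src: inc=0.032000, refl=0.032000·0.200000=0.0064; V=1.952000+0.032000+0.006400=1.9904
k=7 load: inc=0.006400, refl=0.006400·1.000000=0.0064; V=1.984000+0.006400+0.006400=1.9968
k=8 src: inc=0.006400, refl=0.006400·0.200000=0.0013; V=1.990400+0.006400+0.001280=1.9981
k=9 load: inc=0.001280, refl=0.001280·1.000000=0.0013; V=1.996800+0.001280+0.001280=1.9994
k=10 src: inc=0.001280, refl=0.001280·0.200000=0.0003; V=1.998080+0.001280+0.000256=1.9996

0 0 source 0.8000
1 5 load 1.6000
2 10 source 1.7600
3 15 load 1.9200
4 20 source 1.9520
5 25 load 1.9840
6 30 source 1.9904
7 35 load 1.9968
8 40 source 1.9981
9 45 load 1.9994
10 50 source 1.9996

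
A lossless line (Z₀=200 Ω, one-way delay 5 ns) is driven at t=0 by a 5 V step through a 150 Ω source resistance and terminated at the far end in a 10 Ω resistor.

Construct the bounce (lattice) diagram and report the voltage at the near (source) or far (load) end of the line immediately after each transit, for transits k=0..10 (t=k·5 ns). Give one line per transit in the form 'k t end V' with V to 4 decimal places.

Γ_L=-0.904762, Γ_S=-0.142857; launch V₁=5·200/350=2.857143
k=0 src: V=2.8571
k=1 load: inc=2.857143, refl=2.857143·-0.904762=-2.5850; V=0.000000+2.857143+-2.585034=0.2721
k=2 src: inc=-2.585034, refl=-2.585034·-0.142857=0.3693; V=2.857143+-2.585034+0.369291=0.6414
k=3 load: inc=0.369291, refl=0.369291·-0.904762=-0.3341; V=0.272109+0.369291+-0.334120=0.3073
k=4 src: inc=-0.334120, refl=-0.334120·-0.142857=0.0477; V=0.641399+-0.334120+0.047731=0.3550
k=5 load: inc=0.047731, refl=0.047731·-0.904762=-0.0432; V=0.307279+0.047731+-0.043186=0.3118
k=6 src: inc=-0.043186, refl=-0.043186·-0.142857=0.0062; V=0.355011+-0.043186+0.006169=0.3180
k=7 load: inc=0.006169, refl=0.006169·-0.904762=-0.0056; V=0.311825+0.006169+-0.005582=0.3124
k=8 src: inc=-0.005582, refl=-0.005582·-0.142857=0.0008; V=0.317995+-0.005582+0.000797=0.3132
k=9 load: inc=0.000797, refl=0.000797·-0.904762=-0.0007; V=0.312413+0.000797+-0.000721=0.3125
k=10 src: inc=-0.000721, refl=-0.000721·-0.142857=0.0001; V=0.313210+-0.000721+0.000103=0.3126

0 0 source 2.8571
1 5 load 0.2721
2 10 source 0.6414
3 15 load 0.3073
4 20 source 0.3550
5 25 load 0.3118
6 30 source 0.3180
7 35 load 0.3124
8 40 source 0.3132
9 45 load 0.3125
10 50 source 0.3126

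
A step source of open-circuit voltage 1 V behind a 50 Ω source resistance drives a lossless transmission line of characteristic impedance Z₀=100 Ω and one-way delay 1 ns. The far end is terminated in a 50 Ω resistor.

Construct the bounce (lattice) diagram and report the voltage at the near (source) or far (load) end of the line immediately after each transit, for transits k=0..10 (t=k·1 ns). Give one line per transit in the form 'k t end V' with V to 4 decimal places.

Γ_L=-0.333333, Γ_S=-0.333333; launch V₁=1·100/150=0.666667
k=0 src: V=0.6667
k=1 load: inc=0.666667, refl=0.666667·-0.333333=-0.2222; V=0.000000+0.666667+-0.222222=0.4444
k=2 src: inc=-0.222222, refl=-0.222222·-0.333333=0.0741; V=0.666667+-0.222222+0.074074=0.5185
k=3 load: inc=0.074074, refl=0.074074·-0.333333=-0.0247; V=0.444444+0.074074+-0.024691=0.4938
k=4 src: inc=-0.024691, refl=-0.024691·-0.333333=0.0082; V=0.518519+-0.024691+0.008230=0.5021
k=5 load: inc=0.008230, refl=0.008230·-0.333333=-0.0027; V=0.493827+0.008230+-0.002743=0.4993
k=6 src: inc=-0.002743, refl=-0.002743·-0.333333=0.0009; V=0.502058+-0.002743+0.000914=0.5002
k=7 load: inc=0.000914, refl=0.000914·-0.333333=-0.0003; V=0.499314+0.000914+-0.000305=0.4999
k=8 src: inc=-0.000305, refl=-0.000305·-0.333333=0.0001; V=0.500229+-0.000305+0.000102=0.5000
k=9 load: inc=0.000102, refl=0.000102·-0.333333=-0.0000; V=0.499924+0.000102+-0.000034=0.5000
k=10 src: inc=-0.000034, refl=-0.000034·-0.333333=0.0000; V=0.500025+-0.000034+0.000011=0.5000

0 0 source 0.6667
1 1 load 0.4444
2 2 source 0.5185
3 3 load 0.4938
4 4 source 0.5021
5 5 load 0.4993
6 6 source 0.5002
7 7 load 0.4999
8 8 source 0.5000
9 9 load 0.5000
10 10 source 0.5000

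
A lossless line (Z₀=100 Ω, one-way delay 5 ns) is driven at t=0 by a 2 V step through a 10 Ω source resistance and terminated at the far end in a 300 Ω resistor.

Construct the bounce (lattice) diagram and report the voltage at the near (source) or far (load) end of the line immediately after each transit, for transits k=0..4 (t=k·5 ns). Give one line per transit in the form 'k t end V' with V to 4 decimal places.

Γ_L=0.500000, Γ_S=-0.818182; launch V₁=2·100/110=1.818182
k=0 src: V=1.8182
k=1 load: inc=1.818182, refl=1.818182·0.500000=0.9091; V=0.000000+1.818182+0.909091=2.7273
k=2 src: inc=0.909091, refl=0.909091·-0.818182=-0.7438; V=1.818182+0.909091+-0.743802=1.9835
k=3 load: inc=-0.743802, refl=-0.743802·0.500000=-0.3719; V=2.727273+-0.743802+-0.371901=1.6116
k=4 src: inc=-0.371901, refl=-0.371901·-0.818182=0.3043; V=1.983471+-0.371901+0.304282=1.9159

0 0 source 1.8182
1 5 load 2.7273
2 10 source 1.9835
3 15 load 1.6116
4 20 source 1.9159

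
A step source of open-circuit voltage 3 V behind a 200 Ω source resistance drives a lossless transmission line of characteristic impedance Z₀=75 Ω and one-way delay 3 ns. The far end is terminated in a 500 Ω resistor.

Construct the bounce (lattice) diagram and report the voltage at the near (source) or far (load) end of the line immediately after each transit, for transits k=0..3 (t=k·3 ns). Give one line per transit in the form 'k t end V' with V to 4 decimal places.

0 0 source 0.8182
1 3 load 1.4229
2 6 source 1.6978
3 9 load 1.9010

Γ_L=0.739130, Γ_S=0.454545; launch V₁=3·75/275=0.818182
k=0 src: V=0.8182
k=1 load: inc=0.818182, refl=0.818182·0.739130=0.6047; V=0.000000+0.818182+0.604743=1.4229
k=2 src: inc=0.604743, refl=0.604743·0.454545=0.2749; V=0.818182+0.604743+0.274883=1.6978
k=3 load: inc=0.274883, refl=0.274883·0.739130=0.2032; V=1.422925+0.274883+0.203175=1.9010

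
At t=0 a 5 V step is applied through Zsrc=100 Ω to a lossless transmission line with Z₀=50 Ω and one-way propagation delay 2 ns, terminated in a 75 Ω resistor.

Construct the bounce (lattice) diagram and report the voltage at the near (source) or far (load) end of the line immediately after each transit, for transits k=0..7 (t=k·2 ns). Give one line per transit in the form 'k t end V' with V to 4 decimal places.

0 0 source 1.6667
1 2 load 2.0000
2 4 source 2.1111
3 6 load 2.1333
4 8 source 2.1407
5 10 load 2.1422
6 12 source 2.1427
7 14 load 2.1428

Γ_L=0.200000, Γ_S=0.333333; launch V₁=5·50/150=1.666667
k=0 src: V=1.6667
k=1 load: inc=1.666667, refl=1.666667·0.200000=0.3333; V=0.000000+1.666667+0.333333=2.0000
k=2 src: inc=0.333333, refl=0.333333·0.333333=0.1111; V=1.666667+0.333333+0.111111=2.1111
k=3 load: inc=0.111111, refl=0.111111·0.200000=0.0222; V=2.000000+0.111111+0.022222=2.1333
k=4 src: inc=0.022222, refl=0.022222·0.333333=0.0074; V=2.111111+0.022222+0.007407=2.1407
k=5 load: inc=0.007407, refl=0.007407·0.200000=0.0015; V=2.133333+0.007407+0.001481=2.1422
k=6 src: inc=0.001481, refl=0.001481·0.333333=0.0005; V=2.140741+0.001481+0.000494=2.1427
k=7 load: inc=0.000494, refl=0.000494·0.200000=0.0001; V=2.142222+0.000494+0.000099=2.1428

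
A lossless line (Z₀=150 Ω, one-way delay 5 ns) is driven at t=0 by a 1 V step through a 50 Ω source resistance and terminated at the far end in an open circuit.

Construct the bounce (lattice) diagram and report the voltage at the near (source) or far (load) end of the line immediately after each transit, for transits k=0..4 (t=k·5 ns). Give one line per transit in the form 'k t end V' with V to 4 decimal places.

0 0 source 0.7500
1 5 load 1.5000
2 10 source 1.1250
3 15 load 0.7500
4 20 source 0.9375

Γ_L=1.000000, Γ_S=-0.500000; launch V₁=1·150/200=0.750000
k=0 src: V=0.7500
k=1 load: inc=0.750000, refl=0.750000·1.000000=0.7500; V=0.000000+0.750000+0.750000=1.5000
k=2 src: inc=0.750000, refl=0.750000·-0.500000=-0.3750; V=0.750000+0.750000+-0.375000=1.1250
k=3 load: inc=-0.375000, refl=-0.375000·1.000000=-0.3750; V=1.500000+-0.375000+-0.375000=0.7500
k=4 src: inc=-0.375000, refl=-0.375000·-0.500000=0.1875; V=1.125000+-0.375000+0.187500=0.9375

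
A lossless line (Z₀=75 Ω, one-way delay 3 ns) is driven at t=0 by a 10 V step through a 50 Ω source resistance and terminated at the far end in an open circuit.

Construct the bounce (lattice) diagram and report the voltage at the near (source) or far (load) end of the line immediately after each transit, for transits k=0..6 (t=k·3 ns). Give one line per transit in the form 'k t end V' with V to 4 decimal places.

0 0 source 6.0000
1 3 load 12.0000
2 6 source 10.8000
3 9 load 9.6000
4 12 source 9.8400
5 15 load 10.0800
6 18 source 10.0320

Γ_L=1.000000, Γ_S=-0.200000; launch V₁=10·75/125=6.000000
k=0 src: V=6.0000
k=1 load: inc=6.000000, refl=6.000000·1.000000=6.0000; V=0.000000+6.000000+6.000000=12.0000
k=2 src: inc=6.000000, refl=6.000000·-0.200000=-1.2000; V=6.000000+6.000000+-1.200000=10.8000
k=3 load: inc=-1.200000, refl=-1.200000·1.000000=-1.2000; V=12.000000+-1.200000+-1.200000=9.6000
k=4 src: inc=-1.200000, refl=-1.200000·-0.200000=0.2400; V=10.800000+-1.200000+0.240000=9.8400
k=5 load: inc=0.240000, refl=0.240000·1.000000=0.2400; V=9.600000+0.240000+0.240000=10.0800
k=6 src: inc=0.240000, refl=0.240000·-0.200000=-0.0480; V=9.840000+0.240000+-0.048000=10.0320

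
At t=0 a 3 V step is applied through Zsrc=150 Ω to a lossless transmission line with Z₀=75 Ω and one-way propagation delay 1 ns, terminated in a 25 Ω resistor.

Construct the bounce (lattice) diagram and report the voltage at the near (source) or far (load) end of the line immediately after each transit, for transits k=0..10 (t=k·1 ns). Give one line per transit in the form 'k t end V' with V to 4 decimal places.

0 0 source 1.0000
1 1 load 0.5000
2 2 source 0.3333
3 3 load 0.4167
4 4 source 0.4444
5 5 load 0.4306
6 6 source 0.4259
7 7 load 0.4282
8 8 source 0.4290
9 9 load 0.4286
10 10 source 0.4285

Γ_L=-0.500000, Γ_S=0.333333; launch V₁=3·75/225=1.000000
k=0 src: V=1.0000
k=1 load: inc=1.000000, refl=1.000000·-0.500000=-0.5000; V=0.000000+1.000000+-0.500000=0.5000
k=2 src: inc=-0.500000, refl=-0.500000·0.333333=-0.1667; V=1.000000+-0.500000+-0.166667=0.3333
k=3 load: inc=-0.166667, refl=-0.166667·-0.500000=0.0833; V=0.500000+-0.166667+0.083333=0.4167
k=4 src: inc=0.083333, refl=0.083333·0.333333=0.0278; V=0.333333+0.083333+0.027778=0.4444
k=5 load: inc=0.027778, refl=0.027778·-0.500000=-0.0139; V=0.416667+0.027778+-0.013889=0.4306
k=6 src: inc=-0.013889, refl=-0.013889·0.333333=-0.0046; V=0.444444+-0.013889+-0.004630=0.4259
k=7 load: inc=-0.004630, refl=-0.004630·-0.500000=0.0023; V=0.430556+-0.004630+0.002315=0.4282
k=8 src: inc=0.002315, refl=0.002315·0.333333=0.0008; V=0.425926+0.002315+0.000772=0.4290
k=9 load: inc=0.000772, refl=0.000772·-0.500000=-0.0004; V=0.428241+0.000772+-0.000386=0.4286
k=10 src: inc=-0.000386, refl=-0.000386·0.333333=-0.0001; V=0.429012+-0.000386+-0.000129=0.4285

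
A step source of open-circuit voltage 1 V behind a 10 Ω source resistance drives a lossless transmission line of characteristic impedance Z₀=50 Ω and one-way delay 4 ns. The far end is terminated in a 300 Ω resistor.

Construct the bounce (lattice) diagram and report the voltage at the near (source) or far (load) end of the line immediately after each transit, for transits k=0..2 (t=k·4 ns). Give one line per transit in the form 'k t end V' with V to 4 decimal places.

Γ_L=0.714286, Γ_S=-0.666667; launch V₁=1·50/60=0.833333
k=0 src: V=0.8333
k=1 load: inc=0.833333, refl=0.833333·0.714286=0.5952; V=0.000000+0.833333+0.595238=1.4286
k=2 src: inc=0.595238, refl=0.595238·-0.666667=-0.3968; V=0.833333+0.595238+-0.396825=1.0317

0 0 source 0.8333
1 4 load 1.4286
2 8 source 1.0317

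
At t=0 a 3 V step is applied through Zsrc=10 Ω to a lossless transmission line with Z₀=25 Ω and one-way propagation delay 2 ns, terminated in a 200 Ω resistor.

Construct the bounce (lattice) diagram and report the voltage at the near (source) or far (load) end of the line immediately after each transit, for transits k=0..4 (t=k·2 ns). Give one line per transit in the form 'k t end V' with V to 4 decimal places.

0 0 source 2.1429
1 2 load 3.8095
2 4 source 3.0952
3 6 load 2.5397
4 8 source 2.7778

Γ_L=0.777778, Γ_S=-0.428571; launch V₁=3·25/35=2.142857
k=0 src: V=2.1429
k=1 load: inc=2.142857, refl=2.142857·0.777778=1.6667; V=0.000000+2.142857+1.666667=3.8095
k=2 src: inc=1.666667, refl=1.666667·-0.428571=-0.7143; V=2.142857+1.666667+-0.714286=3.0952
k=3 load: inc=-0.714286, refl=-0.714286·0.777778=-0.5556; V=3.809524+-0.714286+-0.555556=2.5397
k=4 src: inc=-0.555556, refl=-0.555556·-0.428571=0.2381; V=3.095238+-0.555556+0.238095=2.7778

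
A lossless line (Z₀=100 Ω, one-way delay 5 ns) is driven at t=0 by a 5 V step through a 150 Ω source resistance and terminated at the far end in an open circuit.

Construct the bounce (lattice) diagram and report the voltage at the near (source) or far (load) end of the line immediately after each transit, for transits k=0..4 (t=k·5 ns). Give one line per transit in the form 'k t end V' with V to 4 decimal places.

Γ_L=1.000000, Γ_S=0.200000; launch V₁=5·100/250=2.000000
k=0 src: V=2.0000
k=1 load: inc=2.000000, refl=2.000000·1.000000=2.0000; V=0.000000+2.000000+2.000000=4.0000
k=2 src: inc=2.000000, refl=2.000000·0.200000=0.4000; V=2.000000+2.000000+0.400000=4.4000
k=3 load: inc=0.400000, refl=0.400000·1.000000=0.4000; V=4.000000+0.400000+0.400000=4.8000
k=4 src: inc=0.400000, refl=0.400000·0.200000=0.0800; V=4.400000+0.400000+0.080000=4.8800

0 0 source 2.0000
1 5 load 4.0000
2 10 source 4.4000
3 15 load 4.8000
4 20 source 4.8800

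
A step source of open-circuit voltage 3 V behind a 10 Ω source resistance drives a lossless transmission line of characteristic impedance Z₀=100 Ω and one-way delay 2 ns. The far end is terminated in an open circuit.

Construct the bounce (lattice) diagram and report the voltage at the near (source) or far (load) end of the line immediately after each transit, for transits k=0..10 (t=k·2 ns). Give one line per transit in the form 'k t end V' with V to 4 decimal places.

0 0 source 2.7273
1 2 load 5.4545
2 4 source 3.2231
3 6 load 0.9917
4 8 source 2.8174
5 10 load 4.6431
6 12 source 3.1494
7 14 load 1.6556
8 16 source 2.8778
9 18 load 4.0999
10 20 source 3.1000

Γ_L=1.000000, Γ_S=-0.818182; launch V₁=3·100/110=2.727273
k=0 src: V=2.7273
k=1 load: inc=2.727273, refl=2.727273·1.000000=2.7273; V=0.000000+2.727273+2.727273=5.4545
k=2 src: inc=2.727273, refl=2.727273·-0.818182=-2.2314; V=2.727273+2.727273+-2.231405=3.2231
k=3 load: inc=-2.231405, refl=-2.231405·1.000000=-2.2314; V=5.454545+-2.231405+-2.231405=0.9917
k=4 src: inc=-2.231405, refl=-2.231405·-0.818182=1.8257; V=3.223140+-2.231405+1.825695=2.8174
k=5 load: inc=1.825695, refl=1.825695·1.000000=1.8257; V=0.991736+1.825695+1.825695=4.6431
k=6 src: inc=1.825695, refl=1.825695·-0.818182=-1.4938; V=2.817431+1.825695+-1.493750=3.1494
k=7 load: inc=-1.493750, refl=-1.493750·1.000000=-1.4938; V=4.643125+-1.493750+-1.493750=1.6556
k=8 src: inc=-1.493750, refl=-1.493750·-0.818182=1.2222; V=3.149375+-1.493750+1.222159=2.8778
k=9 load: inc=1.222159, refl=1.222159·1.000000=1.2222; V=1.655625+1.222159+1.222159=4.0999
k=10 src: inc=1.222159, refl=1.222159·-0.818182=-0.9999; V=2.877784+1.222159+-0.999949=3.1000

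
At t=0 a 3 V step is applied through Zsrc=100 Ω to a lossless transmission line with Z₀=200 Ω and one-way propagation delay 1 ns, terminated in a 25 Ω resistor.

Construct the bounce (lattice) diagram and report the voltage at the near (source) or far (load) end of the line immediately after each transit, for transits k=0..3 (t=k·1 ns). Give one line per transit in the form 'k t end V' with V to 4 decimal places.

0 0 source 2.0000
1 1 load 0.4444
2 2 source 0.9630
3 3 load 0.5597

Γ_L=-0.777778, Γ_S=-0.333333; launch V₁=3·200/300=2.000000
k=0 src: V=2.0000
k=1 load: inc=2.000000, refl=2.000000·-0.777778=-1.5556; V=0.000000+2.000000+-1.555556=0.4444
k=2 src: inc=-1.555556, refl=-1.555556·-0.333333=0.5185; V=2.000000+-1.555556+0.518519=0.9630
k=3 load: inc=0.518519, refl=0.518519·-0.777778=-0.4033; V=0.444444+0.518519+-0.403292=0.5597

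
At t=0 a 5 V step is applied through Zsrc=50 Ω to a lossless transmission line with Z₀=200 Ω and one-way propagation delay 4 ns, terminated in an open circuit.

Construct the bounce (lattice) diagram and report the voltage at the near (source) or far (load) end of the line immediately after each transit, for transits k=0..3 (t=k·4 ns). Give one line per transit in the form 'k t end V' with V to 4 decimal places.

Γ_L=1.000000, Γ_S=-0.600000; launch V₁=5·200/250=4.000000
k=0 src: V=4.0000
k=1 load: inc=4.000000, refl=4.000000·1.000000=4.0000; V=0.000000+4.000000+4.000000=8.0000
k=2 src: inc=4.000000, refl=4.000000·-0.600000=-2.4000; V=4.000000+4.000000+-2.400000=5.6000
k=3 load: inc=-2.400000, refl=-2.400000·1.000000=-2.4000; V=8.000000+-2.400000+-2.400000=3.2000

0 0 source 4.0000
1 4 load 8.0000
2 8 source 5.6000
3 12 load 3.2000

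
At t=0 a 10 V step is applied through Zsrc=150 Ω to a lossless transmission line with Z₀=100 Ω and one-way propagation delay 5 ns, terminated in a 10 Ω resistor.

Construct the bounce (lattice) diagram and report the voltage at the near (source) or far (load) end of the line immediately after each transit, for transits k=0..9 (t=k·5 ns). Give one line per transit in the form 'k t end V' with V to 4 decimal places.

Γ_L=-0.818182, Γ_S=0.200000; launch V₁=10·100/250=4.000000
k=0 src: V=4.0000
k=1 load: inc=4.000000, refl=4.000000·-0.818182=-3.2727; V=0.000000+4.000000+-3.272727=0.7273
k=2 src: inc=-3.272727, refl=-3.272727·0.200000=-0.6545; V=4.000000+-3.272727+-0.654545=0.0727
k=3 load: inc=-0.654545, refl=-0.654545·-0.818182=0.5355; V=0.727273+-0.654545+0.535537=0.6083
k=4 src: inc=0.535537, refl=0.535537·0.200000=0.1071; V=0.072727+0.535537+0.107107=0.7154
k=5 load: inc=0.107107, refl=0.107107·-0.818182=-0.0876; V=0.608264+0.107107+-0.087633=0.6277
k=6 src: inc=-0.087633, refl=-0.087633·0.200000=-0.0175; V=0.715372+-0.087633+-0.017527=0.6102
k=7 load: inc=-0.017527, refl=-0.017527·-0.818182=0.0143; V=0.627739+-0.017527+0.014340=0.6246
k=8 src: inc=0.014340, refl=0.014340·0.200000=0.0029; V=0.610212+0.014340+0.002868=0.6274
k=9 load: inc=0.002868, refl=0.002868·-0.818182=-0.0023; V=0.624552+0.002868+-0.002347=0.6251

0 0 source 4.0000
1 5 load 0.7273
2 10 source 0.0727
3 15 load 0.6083
4 20 source 0.7154
5 25 load 0.6277
6 30 source 0.6102
7 35 load 0.6246
8 40 source 0.6274
9 45 load 0.6251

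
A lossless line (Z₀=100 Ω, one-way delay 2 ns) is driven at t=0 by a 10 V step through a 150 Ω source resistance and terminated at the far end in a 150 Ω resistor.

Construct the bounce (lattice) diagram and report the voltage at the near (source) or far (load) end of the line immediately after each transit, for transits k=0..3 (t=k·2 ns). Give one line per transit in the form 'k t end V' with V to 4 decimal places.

0 0 source 4.0000
1 2 load 4.8000
2 4 source 4.9600
3 6 load 4.9920

Γ_L=0.200000, Γ_S=0.200000; launch V₁=10·100/250=4.000000
k=0 src: V=4.0000
k=1 load: inc=4.000000, refl=4.000000·0.200000=0.8000; V=0.000000+4.000000+0.800000=4.8000
k=2 src: inc=0.800000, refl=0.800000·0.200000=0.1600; V=4.000000+0.800000+0.160000=4.9600
k=3 load: inc=0.160000, refl=0.160000·0.200000=0.0320; V=4.800000+0.160000+0.032000=4.9920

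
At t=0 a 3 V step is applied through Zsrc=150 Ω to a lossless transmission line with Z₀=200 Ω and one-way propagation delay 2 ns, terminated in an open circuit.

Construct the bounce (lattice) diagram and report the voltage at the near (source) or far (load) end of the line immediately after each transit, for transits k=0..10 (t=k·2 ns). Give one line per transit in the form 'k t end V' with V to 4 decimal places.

0 0 source 1.7143
1 2 load 3.4286
2 4 source 3.1837
3 6 load 2.9388
4 8 source 2.9738
5 10 load 3.0087
6 12 source 3.0037
7 14 load 2.9988
8 16 source 2.9995
9 18 load 3.0002
10 20 source 3.0001

Γ_L=1.000000, Γ_S=-0.142857; launch V₁=3·200/350=1.714286
k=0 src: V=1.7143
k=1 load: inc=1.714286, refl=1.714286·1.000000=1.7143; V=0.000000+1.714286+1.714286=3.4286
k=2 src: inc=1.714286, refl=1.714286·-0.142857=-0.2449; V=1.714286+1.714286+-0.244898=3.1837
k=3 load: inc=-0.244898, refl=-0.244898·1.000000=-0.2449; V=3.428571+-0.244898+-0.244898=2.9388
k=4 src: inc=-0.244898, refl=-0.244898·-0.142857=0.0350; V=3.183673+-0.244898+0.034985=2.9738
k=5 load: inc=0.034985, refl=0.034985·1.000000=0.0350; V=2.938776+0.034985+0.034985=3.0087
k=6 src: inc=0.034985, refl=0.034985·-0.142857=-0.0050; V=2.973761+0.034985+-0.004998=3.0037
k=7 load: inc=-0.004998, refl=-0.004998·1.000000=-0.0050; V=3.008746+-0.004998+-0.004998=2.9988
k=8 src: inc=-0.004998, refl=-0.004998·-0.142857=0.0007; V=3.003748+-0.004998+0.000714=2.9995
k=9 load: inc=0.000714, refl=0.000714·1.000000=0.0007; V=2.998751+0.000714+0.000714=3.0002
k=10 src: inc=0.000714, refl=0.000714·-0.142857=-0.0001; V=2.999465+0.000714+-0.000102=3.0001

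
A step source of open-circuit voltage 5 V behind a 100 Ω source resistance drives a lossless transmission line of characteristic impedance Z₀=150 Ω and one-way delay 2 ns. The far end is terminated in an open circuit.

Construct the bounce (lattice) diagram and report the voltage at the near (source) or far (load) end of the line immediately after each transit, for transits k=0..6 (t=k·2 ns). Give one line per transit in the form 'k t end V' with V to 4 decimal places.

0 0 source 3.0000
1 2 load 6.0000
2 4 source 5.4000
3 6 load 4.8000
4 8 source 4.9200
5 10 load 5.0400
6 12 source 5.0160

Γ_L=1.000000, Γ_S=-0.200000; launch V₁=5·150/250=3.000000
k=0 src: V=3.0000
k=1 load: inc=3.000000, refl=3.000000·1.000000=3.0000; V=0.000000+3.000000+3.000000=6.0000
k=2 src: inc=3.000000, refl=3.000000·-0.200000=-0.6000; V=3.000000+3.000000+-0.600000=5.4000
k=3 load: inc=-0.600000, refl=-0.600000·1.000000=-0.6000; V=6.000000+-0.600000+-0.600000=4.8000
k=4 src: inc=-0.600000, refl=-0.600000·-0.200000=0.1200; V=5.400000+-0.600000+0.120000=4.9200
k=5 load: inc=0.120000, refl=0.120000·1.000000=0.1200; V=4.800000+0.120000+0.120000=5.0400
k=6 src: inc=0.120000, refl=0.120000·-0.200000=-0.0240; V=4.920000+0.120000+-0.024000=5.0160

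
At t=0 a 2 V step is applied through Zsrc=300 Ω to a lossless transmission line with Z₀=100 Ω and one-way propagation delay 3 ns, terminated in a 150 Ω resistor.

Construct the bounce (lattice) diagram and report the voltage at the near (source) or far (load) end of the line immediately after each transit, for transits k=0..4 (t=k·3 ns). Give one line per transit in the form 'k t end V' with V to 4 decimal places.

Γ_L=0.200000, Γ_S=0.500000; launch V₁=2·100/400=0.500000
k=0 src: V=0.5000
k=1 load: inc=0.500000, refl=0.500000·0.200000=0.1000; V=0.000000+0.500000+0.100000=0.6000
k=2 src: inc=0.100000, refl=0.100000·0.500000=0.0500; V=0.500000+0.100000+0.050000=0.6500
k=3 load: inc=0.050000, refl=0.050000·0.200000=0.0100; V=0.600000+0.050000+0.010000=0.6600
k=4 src: inc=0.010000, refl=0.010000·0.500000=0.0050; V=0.650000+0.010000+0.005000=0.6650

0 0 source 0.5000
1 3 load 0.6000
2 6 source 0.6500
3 9 load 0.6600
4 12 source 0.6650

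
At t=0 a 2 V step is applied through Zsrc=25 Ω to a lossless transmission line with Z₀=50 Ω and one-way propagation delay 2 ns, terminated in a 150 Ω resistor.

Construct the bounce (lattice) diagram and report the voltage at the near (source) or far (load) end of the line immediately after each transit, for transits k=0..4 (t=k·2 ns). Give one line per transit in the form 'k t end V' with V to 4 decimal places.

0 0 source 1.3333
1 2 load 2.0000
2 4 source 1.7778
3 6 load 1.6667
4 8 source 1.7037

Γ_L=0.500000, Γ_S=-0.333333; launch V₁=2·50/75=1.333333
k=0 src: V=1.3333
k=1 load: inc=1.333333, refl=1.333333·0.500000=0.6667; V=0.000000+1.333333+0.666667=2.0000
k=2 src: inc=0.666667, refl=0.666667·-0.333333=-0.2222; V=1.333333+0.666667+-0.222222=1.7778
k=3 load: inc=-0.222222, refl=-0.222222·0.500000=-0.1111; V=2.000000+-0.222222+-0.111111=1.6667
k=4 src: inc=-0.111111, refl=-0.111111·-0.333333=0.0370; V=1.777778+-0.111111+0.037037=1.7037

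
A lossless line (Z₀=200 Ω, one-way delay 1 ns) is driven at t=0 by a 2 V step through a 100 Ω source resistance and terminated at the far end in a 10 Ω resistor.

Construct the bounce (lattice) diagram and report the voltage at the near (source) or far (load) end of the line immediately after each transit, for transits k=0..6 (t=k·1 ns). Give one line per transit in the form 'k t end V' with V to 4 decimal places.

Γ_L=-0.904762, Γ_S=-0.333333; launch V₁=2·200/300=1.333333
k=0 src: V=1.3333
k=1 load: inc=1.333333, refl=1.333333·-0.904762=-1.2063; V=0.000000+1.333333+-1.206349=0.1270
k=2 src: inc=-1.206349, refl=-1.206349·-0.333333=0.4021; V=1.333333+-1.206349+0.402116=0.5291
k=3 load: inc=0.402116, refl=0.402116·-0.904762=-0.3638; V=0.126984+0.402116+-0.363820=0.1653
k=4 src: inc=-0.363820, refl=-0.363820·-0.333333=0.1213; V=0.529101+-0.363820+0.121273=0.2866
k=5 load: inc=0.121273, refl=0.121273·-0.904762=-0.1097; V=0.165281+0.121273+-0.109723=0.1768
k=6 src: inc=-0.109723, refl=-0.109723·-0.333333=0.0366; V=0.286554+-0.109723+0.036574=0.2134

0 0 source 1.3333
1 1 load 0.1270
2 2 source 0.5291
3 3 load 0.1653
4 4 source 0.2866
5 5 load 0.1768
6 6 source 0.2134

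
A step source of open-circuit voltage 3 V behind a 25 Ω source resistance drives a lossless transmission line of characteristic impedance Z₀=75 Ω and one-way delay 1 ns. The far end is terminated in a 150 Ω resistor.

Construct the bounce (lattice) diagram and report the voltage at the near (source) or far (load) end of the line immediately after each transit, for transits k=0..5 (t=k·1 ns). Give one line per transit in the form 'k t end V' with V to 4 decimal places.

0 0 source 2.2500
1 1 load 3.0000
2 2 source 2.6250
3 3 load 2.5000
4 4 source 2.5625
5 5 load 2.5833

Γ_L=0.333333, Γ_S=-0.500000; launch V₁=3·75/100=2.250000
k=0 src: V=2.2500
k=1 load: inc=2.250000, refl=2.250000·0.333333=0.7500; V=0.000000+2.250000+0.750000=3.0000
k=2 src: inc=0.750000, refl=0.750000·-0.500000=-0.3750; V=2.250000+0.750000+-0.375000=2.6250
k=3 load: inc=-0.375000, refl=-0.375000·0.333333=-0.1250; V=3.000000+-0.375000+-0.125000=2.5000
k=4 src: inc=-0.125000, refl=-0.125000·-0.500000=0.0625; V=2.625000+-0.125000+0.062500=2.5625
k=5 load: inc=0.062500, refl=0.062500·0.333333=0.0208; V=2.500000+0.062500+0.020833=2.5833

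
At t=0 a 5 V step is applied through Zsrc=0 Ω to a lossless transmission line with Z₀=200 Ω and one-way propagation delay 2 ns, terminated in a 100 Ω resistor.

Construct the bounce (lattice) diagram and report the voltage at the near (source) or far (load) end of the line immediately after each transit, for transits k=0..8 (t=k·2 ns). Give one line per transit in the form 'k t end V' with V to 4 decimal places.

0 0 source 5.0000
1 2 load 3.3333
2 4 source 5.0000
3 6 load 4.4444
4 8 source 5.0000
5 10 load 4.8148
6 12 source 5.0000
7 14 load 4.9383
8 16 source 5.0000

Γ_L=-0.333333, Γ_S=-1.000000; launch V₁=5·200/200=5.000000
k=0 src: V=5.0000
k=1 load: inc=5.000000, refl=5.000000·-0.333333=-1.6667; V=0.000000+5.000000+-1.666667=3.3333
k=2 src: inc=-1.666667, refl=-1.666667·-1.000000=1.6667; V=5.000000+-1.666667+1.666667=5.0000
k=3 load: inc=1.666667, refl=1.666667·-0.333333=-0.5556; V=3.333333+1.666667+-0.555556=4.4444
k=4 src: inc=-0.555556, refl=-0.555556·-1.000000=0.5556; V=5.000000+-0.555556+0.555556=5.0000
k=5 load: inc=0.555556, refl=0.555556·-0.333333=-0.1852; V=4.444444+0.555556+-0.185185=4.8148
k=6 src: inc=-0.185185, refl=-0.185185·-1.000000=0.1852; V=5.000000+-0.185185+0.185185=5.0000
k=7 load: inc=0.185185, refl=0.185185·-0.333333=-0.0617; V=4.814815+0.185185+-0.061728=4.9383
k=8 src: inc=-0.061728, refl=-0.061728·-1.000000=0.0617; V=5.000000+-0.061728+0.061728=5.0000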